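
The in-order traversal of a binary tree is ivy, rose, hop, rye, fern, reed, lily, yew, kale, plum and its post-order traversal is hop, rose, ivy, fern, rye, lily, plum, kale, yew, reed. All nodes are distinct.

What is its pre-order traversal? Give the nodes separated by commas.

reed, rye, ivy, rose, hop, fern, yew, lily, kale, plum

The last element of post-order is the root; it splits in-order into left and right subtrees.
Root reed: left subtree has 5 nodes {ivy, rose, hop, rye, fern}, right has 4 {lily, yew, kale, plum}.
  Root rye: left subtree has 3 nodes {ivy, rose, hop}, right has 1 {fern}.
    Root ivy: left subtree has 0 nodes { }, right has 2 {rose, hop}.
      Root rose: left subtree has 0 nodes { }, right has 1 {hop}.
  Root yew: left subtree has 1 node {lily}, right has 2 {kale, plum}.
    Root kale: left subtree has 0 nodes { }, right has 1 {plum}.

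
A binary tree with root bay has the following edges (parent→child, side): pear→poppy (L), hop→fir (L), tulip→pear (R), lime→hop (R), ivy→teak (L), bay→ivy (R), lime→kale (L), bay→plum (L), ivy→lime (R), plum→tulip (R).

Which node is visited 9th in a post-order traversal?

lime

Post-order visits the left subtree, then the right subtree, then the node.
At bay: go left to plum.
  At plum: no left child.
  At plum: go right to tulip.
    At tulip: no left child.
    At tulip: go right to pear.
      At pear: go left to poppy.
        poppy is a leaf — visit poppy.
      At pear: no right child.
      Visit pear.
    Visit tulip.
  Visit plum.
At bay: go right to ivy.
  At ivy: go left to teak.
    teak is a leaf — visit teak.
  At ivy: go right to lime.
    At lime: go left to kale.
      kale is a leaf — visit kale.
    At lime: go right to hop.
      At hop: go left to fir.
        fir is a leaf — visit fir.
      At hop: no right child.
      Visit hop.
    Visit lime.
  Visit ivy.
Visit bay.
Full post-order sequence: poppy, pear, tulip, plum, teak, kale, fir, hop, lime, ivy, bay.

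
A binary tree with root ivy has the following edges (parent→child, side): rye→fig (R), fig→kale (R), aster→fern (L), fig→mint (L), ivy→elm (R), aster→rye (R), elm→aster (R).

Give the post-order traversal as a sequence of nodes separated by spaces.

Post-order visits the left subtree, then the right subtree, then the node.
At ivy: no left child.
At ivy: go right to elm.
  At elm: no left child.
  At elm: go right to aster.
    At aster: go left to fern.
      fern is a leaf — visit fern.
    At aster: go right to rye.
      At rye: no left child.
      At rye: go right to fig.
        At fig: go left to mint.
          mint is a leaf — visit mint.
        At fig: go right to kale.
          kale is a leaf — visit kale.
        Visit fig.
      Visit rye.
    Visit aster.
  Visit elm.
Visit ivy.

fern mint kale fig rye aster elm ivy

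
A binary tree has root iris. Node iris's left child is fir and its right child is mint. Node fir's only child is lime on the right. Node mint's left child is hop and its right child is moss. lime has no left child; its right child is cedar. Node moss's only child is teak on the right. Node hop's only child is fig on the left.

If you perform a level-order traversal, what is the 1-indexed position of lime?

Level-order visits nodes level by level from the root, left to right within each level.
Level 0: iris
Level 1: fir, mint
Level 2: lime, hop, moss
Level 3: cedar, fig, teak
Full level-order sequence: iris, fir, mint, lime, hop, moss, cedar, fig, teak.

4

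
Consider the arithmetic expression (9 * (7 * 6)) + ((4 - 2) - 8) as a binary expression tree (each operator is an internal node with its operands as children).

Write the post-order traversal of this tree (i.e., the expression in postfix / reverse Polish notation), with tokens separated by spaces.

9 7 6 * * 4 2 - 8 - +

Post-order on an expression tree gives postfix notation: for each operator, emit left operand, right operand, then the operator.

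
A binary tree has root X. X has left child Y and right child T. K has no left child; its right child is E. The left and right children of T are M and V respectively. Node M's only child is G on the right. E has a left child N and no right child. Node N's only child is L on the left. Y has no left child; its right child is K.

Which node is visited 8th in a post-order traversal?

V

Post-order visits the left subtree, then the right subtree, then the node.
At X: go left to Y.
  At Y: no left child.
  At Y: go right to K.
    At K: no left child.
    At K: go right to E.
      At E: go left to N.
        At N: go left to L.
          L is a leaf — visit L.
        At N: no right child.
        Visit N.
      At E: no right child.
      Visit E.
    Visit K.
  Visit Y.
At X: go right to T.
  At T: go left to M.
    At M: no left child.
    At M: go right to G.
      G is a leaf — visit G.
    Visit M.
  At T: go right to V.
    V is a leaf — visit V.
  Visit T.
Visit X.
Full post-order sequence: L, N, E, K, Y, G, M, V, T, X.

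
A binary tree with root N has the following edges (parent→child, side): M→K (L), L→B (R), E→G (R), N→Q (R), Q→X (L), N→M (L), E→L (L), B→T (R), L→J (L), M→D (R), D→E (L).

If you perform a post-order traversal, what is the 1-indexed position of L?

5

Post-order visits the left subtree, then the right subtree, then the node.
At N: go left to M.
  At M: go left to K.
    K is a leaf — visit K.
  At M: go right to D.
    At D: go left to E.
      At E: go left to L.
        At L: go left to J.
          J is a leaf — visit J.
        At L: go right to B.
          At B: no left child.
          At B: go right to T.
            T is a leaf — visit T.
          Visit B.
        Visit L.
      At E: go right to G.
        G is a leaf — visit G.
      Visit E.
    At D: no right child.
    Visit D.
  Visit M.
At N: go right to Q.
  At Q: go left to X.
    X is a leaf — visit X.
  At Q: no right child.
  Visit Q.
Visit N.
Full post-order sequence: K, J, T, B, L, G, E, D, M, X, Q, N.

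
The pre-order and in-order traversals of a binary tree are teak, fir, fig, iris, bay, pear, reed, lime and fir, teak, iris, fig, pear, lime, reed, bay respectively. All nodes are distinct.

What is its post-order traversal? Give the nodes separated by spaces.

The first element of pre-order is the root; it splits in-order into left and right subtrees.
Root teak: left subtree has 1 node {fir}, right has 6 {iris, fig, pear, lime, reed, bay}.
  Root fig: left subtree has 1 node {iris}, right has 4 {pear, lime, reed, bay}.
    Root bay: left subtree has 3 nodes {pear, lime, reed}, right has 0 { }.
      Root pear: left subtree has 0 nodes { }, right has 2 {lime, reed}.
        Root reed: left subtree has 1 node {lime}, right has 0 { }.

fir iris lime reed pear bay fig teak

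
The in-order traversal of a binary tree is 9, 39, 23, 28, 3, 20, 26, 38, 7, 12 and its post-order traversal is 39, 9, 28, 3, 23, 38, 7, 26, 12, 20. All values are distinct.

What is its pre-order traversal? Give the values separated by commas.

The last element of post-order is the root; it splits in-order into left and right subtrees.
Root 20: left subtree has 5 nodes {9, 39, 23, 28, 3}, right has 4 {26, 38, 7, 12}.
  Root 23: left subtree has 2 nodes {9, 39}, right has 2 {28, 3}.
    Root 9: left subtree has 0 nodes { }, right has 1 {39}.
    Root 3: left subtree has 1 node {28}, right has 0 { }.
  Root 12: left subtree has 3 nodes {26, 38, 7}, right has 0 { }.
    Root 26: left subtree has 0 nodes { }, right has 2 {38, 7}.
      Root 7: left subtree has 1 node {38}, right has 0 { }.

20, 23, 9, 39, 3, 28, 12, 26, 7, 38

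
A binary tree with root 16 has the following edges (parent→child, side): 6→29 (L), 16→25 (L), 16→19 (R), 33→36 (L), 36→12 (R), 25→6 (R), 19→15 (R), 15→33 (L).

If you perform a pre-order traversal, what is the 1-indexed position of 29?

Pre-order visits the node, then its left subtree, then its right subtree.
Visit 16.
At 16: go left to 25.
  Visit 25.
  At 25: no left child.
  At 25: go right to 6.
    Visit 6.
    At 6: go left to 29.
      29 is a leaf — visit 29.
    At 6: no right child.
At 16: go right to 19.
  Visit 19.
  At 19: no left child.
  At 19: go right to 15.
    Visit 15.
    At 15: go left to 33.
      Visit 33.
      At 33: go left to 36.
        Visit 36.
        At 36: no left child.
        At 36: go right to 12.
          12 is a leaf — visit 12.
      At 33: no right child.
    At 15: no right child.
Full pre-order sequence: 16, 25, 6, 29, 19, 15, 33, 36, 12.

4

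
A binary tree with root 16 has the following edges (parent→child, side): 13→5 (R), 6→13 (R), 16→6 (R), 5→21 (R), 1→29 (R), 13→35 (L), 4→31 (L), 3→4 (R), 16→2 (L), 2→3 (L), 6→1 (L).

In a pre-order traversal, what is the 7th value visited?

Pre-order visits the node, then its left subtree, then its right subtree.
Visit 16.
At 16: go left to 2.
  Visit 2.
  At 2: go left to 3.
    Visit 3.
    At 3: no left child.
    At 3: go right to 4.
      Visit 4.
      At 4: go left to 31.
        31 is a leaf — visit 31.
      At 4: no right child.
  At 2: no right child.
At 16: go right to 6.
  Visit 6.
  At 6: go left to 1.
    Visit 1.
    At 1: no left child.
    At 1: go right to 29.
      29 is a leaf — visit 29.
  At 6: go right to 13.
    Visit 13.
    At 13: go left to 35.
      35 is a leaf — visit 35.
    At 13: go right to 5.
      Visit 5.
      At 5: no left child.
      At 5: go right to 21.
        21 is a leaf — visit 21.
Full pre-order sequence: 16, 2, 3, 4, 31, 6, 1, 29, 13, 35, 5, 21.

1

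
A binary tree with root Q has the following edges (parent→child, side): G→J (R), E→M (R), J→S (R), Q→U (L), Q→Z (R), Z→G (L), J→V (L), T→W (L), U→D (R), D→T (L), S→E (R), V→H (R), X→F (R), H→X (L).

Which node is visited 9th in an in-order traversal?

In-order visits the left subtree, then the node, then the right subtree.
At Q: go left to U.
  At U: no left child.
  Visit U.
  At U: go right to D.
    At D: go left to T.
      At T: go left to W.
        W is a leaf — visit W.
      Visit T.
      At T: no right child.
    Visit D.
    At D: no right child.
Visit Q.
At Q: go right to Z.
  At Z: go left to G.
    At G: no left child.
    Visit G.
    At G: go right to J.
      At J: go left to V.
        At V: no left child.
        Visit V.
        At V: go right to H.
          At H: go left to X.
            At X: no left child.
            Visit X.
            At X: go right to F.
              F is a leaf — visit F.
          Visit H.
          At H: no right child.
      Visit J.
      At J: go right to S.
        At S: no left child.
        Visit S.
        At S: go right to E.
          At E: no left child.
          Visit E.
          At E: go right to M.
            M is a leaf — visit M.
  Visit Z.
  At Z: no right child.
Full in-order sequence: U, W, T, D, Q, G, V, X, F, H, J, S, E, M, Z.

F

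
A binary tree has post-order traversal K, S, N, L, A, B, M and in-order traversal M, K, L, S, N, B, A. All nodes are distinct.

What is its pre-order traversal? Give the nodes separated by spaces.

The last element of post-order is the root; it splits in-order into left and right subtrees.
Root M: left subtree has 0 nodes { }, right has 6 {K, L, S, N, B, A}.
  Root B: left subtree has 4 nodes {K, L, S, N}, right has 1 {A}.
    Root L: left subtree has 1 node {K}, right has 2 {S, N}.
      Root N: left subtree has 1 node {S}, right has 0 { }.

M B L K N S A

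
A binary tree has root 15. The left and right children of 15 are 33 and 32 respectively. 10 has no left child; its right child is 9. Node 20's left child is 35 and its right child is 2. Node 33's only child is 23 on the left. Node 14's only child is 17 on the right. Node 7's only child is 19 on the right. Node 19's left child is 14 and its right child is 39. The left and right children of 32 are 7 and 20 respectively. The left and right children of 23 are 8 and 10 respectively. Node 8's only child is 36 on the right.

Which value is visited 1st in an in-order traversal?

In-order visits the left subtree, then the node, then the right subtree.
At 15: go left to 33.
  At 33: go left to 23.
    At 23: go left to 8.
      At 8: no left child.
      Visit 8.
      At 8: go right to 36.
        36 is a leaf — visit 36.
    Visit 23.
    At 23: go right to 10.
      At 10: no left child.
      Visit 10.
      At 10: go right to 9.
        9 is a leaf — visit 9.
  Visit 33.
  At 33: no right child.
Visit 15.
At 15: go right to 32.
  At 32: go left to 7.
    At 7: no left child.
    Visit 7.
    At 7: go right to 19.
      At 19: go left to 14.
        At 14: no left child.
        Visit 14.
        At 14: go right to 17.
          17 is a leaf — visit 17.
      Visit 19.
      At 19: go right to 39.
        39 is a leaf — visit 39.
  Visit 32.
  At 32: go right to 20.
    At 20: go left to 35.
      35 is a leaf — visit 35.
    Visit 20.
    At 20: go right to 2.
      2 is a leaf — visit 2.
Full in-order sequence: 8, 36, 23, 10, 9, 33, 15, 7, 14, 17, 19, 39, 32, 35, 20, 2.

8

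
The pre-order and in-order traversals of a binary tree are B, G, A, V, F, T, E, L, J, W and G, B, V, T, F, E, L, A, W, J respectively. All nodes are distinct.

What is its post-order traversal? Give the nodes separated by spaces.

The first element of pre-order is the root; it splits in-order into left and right subtrees.
Root B: left subtree has 1 node {G}, right has 8 {V, T, F, E, L, A, W, J}.
  Root A: left subtree has 5 nodes {V, T, F, E, L}, right has 2 {W, J}.
    Root V: left subtree has 0 nodes { }, right has 4 {T, F, E, L}.
      Root F: left subtree has 1 node {T}, right has 2 {E, L}.
        Root E: left subtree has 0 nodes { }, right has 1 {L}.
    Root J: left subtree has 1 node {W}, right has 0 { }.

G T L E F V W J A B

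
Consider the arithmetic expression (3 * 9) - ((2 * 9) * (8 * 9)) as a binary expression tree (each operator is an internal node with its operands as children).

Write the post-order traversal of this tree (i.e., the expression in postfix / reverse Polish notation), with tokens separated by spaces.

3 9 * 2 9 * 8 9 * * -

Post-order on an expression tree gives postfix notation: for each operator, emit left operand, right operand, then the operator.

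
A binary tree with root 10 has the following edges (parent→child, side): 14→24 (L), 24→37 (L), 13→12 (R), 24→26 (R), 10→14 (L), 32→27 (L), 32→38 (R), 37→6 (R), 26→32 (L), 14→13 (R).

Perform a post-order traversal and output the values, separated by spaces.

Post-order visits the left subtree, then the right subtree, then the node.
At 10: go left to 14.
  At 14: go left to 24.
    At 24: go left to 37.
      At 37: no left child.
      At 37: go right to 6.
        6 is a leaf — visit 6.
      Visit 37.
    At 24: go right to 26.
      At 26: go left to 32.
        At 32: go left to 27.
          27 is a leaf — visit 27.
        At 32: go right to 38.
          38 is a leaf — visit 38.
        Visit 32.
      At 26: no right child.
      Visit 26.
    Visit 24.
  At 14: go right to 13.
    At 13: no left child.
    At 13: go right to 12.
      12 is a leaf — visit 12.
    Visit 13.
  Visit 14.
At 10: no right child.
Visit 10.

6 37 27 38 32 26 24 12 13 14 10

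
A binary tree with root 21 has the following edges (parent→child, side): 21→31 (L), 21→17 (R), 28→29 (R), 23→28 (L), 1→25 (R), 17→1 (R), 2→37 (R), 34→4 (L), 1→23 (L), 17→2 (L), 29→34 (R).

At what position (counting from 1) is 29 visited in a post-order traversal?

Post-order visits the left subtree, then the right subtree, then the node.
At 21: go left to 31.
  31 is a leaf — visit 31.
At 21: go right to 17.
  At 17: go left to 2.
    At 2: no left child.
    At 2: go right to 37.
      37 is a leaf — visit 37.
    Visit 2.
  At 17: go right to 1.
    At 1: go left to 23.
      At 23: go left to 28.
        At 28: no left child.
        At 28: go right to 29.
          At 29: no left child.
          At 29: go right to 34.
            At 34: go left to 4.
              4 is a leaf — visit 4.
            At 34: no right child.
            Visit 34.
          Visit 29.
        Visit 28.
      At 23: no right child.
      Visit 23.
    At 1: go right to 25.
      25 is a leaf — visit 25.
    Visit 1.
  Visit 17.
Visit 21.
Full post-order sequence: 31, 37, 2, 4, 34, 29, 28, 23, 25, 1, 17, 21.

6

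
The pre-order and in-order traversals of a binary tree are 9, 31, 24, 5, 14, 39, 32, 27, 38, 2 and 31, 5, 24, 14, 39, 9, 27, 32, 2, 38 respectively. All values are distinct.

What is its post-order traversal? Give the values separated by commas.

The first element of pre-order is the root; it splits in-order into left and right subtrees.
Root 9: left subtree has 5 nodes {31, 5, 24, 14, 39}, right has 4 {27, 32, 2, 38}.
  Root 31: left subtree has 0 nodes { }, right has 4 {5, 24, 14, 39}.
    Root 24: left subtree has 1 node {5}, right has 2 {14, 39}.
      Root 14: left subtree has 0 nodes { }, right has 1 {39}.
  Root 32: left subtree has 1 node {27}, right has 2 {2, 38}.
    Root 38: left subtree has 1 node {2}, right has 0 { }.

5, 39, 14, 24, 31, 27, 2, 38, 32, 9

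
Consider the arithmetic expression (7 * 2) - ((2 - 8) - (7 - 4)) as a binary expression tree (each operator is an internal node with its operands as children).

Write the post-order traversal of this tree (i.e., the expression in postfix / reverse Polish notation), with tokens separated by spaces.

Post-order on an expression tree gives postfix notation: for each operator, emit left operand, right operand, then the operator.

7 2 * 2 8 - 7 4 - - -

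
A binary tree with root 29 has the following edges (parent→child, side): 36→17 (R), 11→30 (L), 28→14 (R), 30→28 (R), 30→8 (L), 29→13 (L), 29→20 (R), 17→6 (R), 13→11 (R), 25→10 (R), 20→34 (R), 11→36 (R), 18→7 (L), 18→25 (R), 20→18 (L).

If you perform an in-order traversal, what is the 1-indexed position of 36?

In-order visits the left subtree, then the node, then the right subtree.
At 29: go left to 13.
  At 13: no left child.
  Visit 13.
  At 13: go right to 11.
    At 11: go left to 30.
      At 30: go left to 8.
        8 is a leaf — visit 8.
      Visit 30.
      At 30: go right to 28.
        At 28: no left child.
        Visit 28.
        At 28: go right to 14.
          14 is a leaf — visit 14.
    Visit 11.
    At 11: go right to 36.
      At 36: no left child.
      Visit 36.
      At 36: go right to 17.
        At 17: no left child.
        Visit 17.
        At 17: go right to 6.
          6 is a leaf — visit 6.
Visit 29.
At 29: go right to 20.
  At 20: go left to 18.
    At 18: go left to 7.
      7 is a leaf — visit 7.
    Visit 18.
    At 18: go right to 25.
      At 25: no left child.
      Visit 25.
      At 25: go right to 10.
        10 is a leaf — visit 10.
  Visit 20.
  At 20: go right to 34.
    34 is a leaf — visit 34.
Full in-order sequence: 13, 8, 30, 28, 14, 11, 36, 17, 6, 29, 7, 18, 25, 10, 20, 34.

7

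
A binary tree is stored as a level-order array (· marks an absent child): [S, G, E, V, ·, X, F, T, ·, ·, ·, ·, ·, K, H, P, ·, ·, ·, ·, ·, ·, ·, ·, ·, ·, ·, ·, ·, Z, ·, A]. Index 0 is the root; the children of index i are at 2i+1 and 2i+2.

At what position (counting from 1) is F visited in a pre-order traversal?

Pre-order visits the node, then its left subtree, then its right subtree.
Visit S.
At S: go left to G.
  Visit G.
  At G: go left to V.
    Visit V.
    At V: go left to T.
      Visit T.
      At T: go left to P.
        Visit P.
        At P: go left to A.
          A is a leaf — visit A.
        At P: no right child.
      At T: no right child.
    At V: no right child.
  At G: no right child.
At S: go right to E.
  Visit E.
  At E: go left to X.
    X is a leaf — visit X.
  At E: go right to F.
    Visit F.
    At F: go left to K.
      K is a leaf — visit K.
    At F: go right to H.
      Visit H.
      At H: go left to Z.
        Z is a leaf — visit Z.
      At H: no right child.
Full pre-order sequence: S, G, V, T, P, A, E, X, F, K, H, Z.

9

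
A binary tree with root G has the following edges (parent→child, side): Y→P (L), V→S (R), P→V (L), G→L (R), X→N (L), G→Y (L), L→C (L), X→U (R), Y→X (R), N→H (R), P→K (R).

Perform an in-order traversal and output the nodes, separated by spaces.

V S P K Y N H X U G C L

In-order visits the left subtree, then the node, then the right subtree.
At G: go left to Y.
  At Y: go left to P.
    At P: go left to V.
      At V: no left child.
      Visit V.
      At V: go right to S.
        S is a leaf — visit S.
    Visit P.
    At P: go right to K.
      K is a leaf — visit K.
  Visit Y.
  At Y: go right to X.
    At X: go left to N.
      At N: no left child.
      Visit N.
      At N: go right to H.
        H is a leaf — visit H.
    Visit X.
    At X: go right to U.
      U is a leaf — visit U.
Visit G.
At G: go right to L.
  At L: go left to C.
    C is a leaf — visit C.
  Visit L.
  At L: no right child.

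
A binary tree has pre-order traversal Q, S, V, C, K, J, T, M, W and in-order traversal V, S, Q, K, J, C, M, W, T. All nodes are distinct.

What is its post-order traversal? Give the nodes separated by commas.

The first element of pre-order is the root; it splits in-order into left and right subtrees.
Root Q: left subtree has 2 nodes {V, S}, right has 6 {K, J, C, M, W, T}.
  Root S: left subtree has 1 node {V}, right has 0 { }.
  Root C: left subtree has 2 nodes {K, J}, right has 3 {M, W, T}.
    Root K: left subtree has 0 nodes { }, right has 1 {J}.
    Root T: left subtree has 2 nodes {M, W}, right has 0 { }.
      Root M: left subtree has 0 nodes { }, right has 1 {W}.

V, S, J, K, W, M, T, C, Q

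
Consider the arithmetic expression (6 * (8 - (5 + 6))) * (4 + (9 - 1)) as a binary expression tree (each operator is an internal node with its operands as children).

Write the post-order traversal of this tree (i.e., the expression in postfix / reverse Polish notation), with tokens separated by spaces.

6 8 5 6 + - * 4 9 1 - + *

Post-order on an expression tree gives postfix notation: for each operator, emit left operand, right operand, then the operator.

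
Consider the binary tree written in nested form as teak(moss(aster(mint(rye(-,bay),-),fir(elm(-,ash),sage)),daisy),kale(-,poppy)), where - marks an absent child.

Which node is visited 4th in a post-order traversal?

Post-order visits the left subtree, then the right subtree, then the node.
At teak: go left to moss.
  At moss: go left to aster.
    At aster: go left to mint.
      At mint: go left to rye.
        At rye: no left child.
        At rye: go right to bay.
          bay is a leaf — visit bay.
        Visit rye.
      At mint: no right child.
      Visit mint.
    At aster: go right to fir.
      At fir: go left to elm.
        At elm: no left child.
        At elm: go right to ash.
          ash is a leaf — visit ash.
        Visit elm.
      At fir: go right to sage.
        sage is a leaf — visit sage.
      Visit fir.
    Visit aster.
  At moss: go right to daisy.
    daisy is a leaf — visit daisy.
  Visit moss.
At teak: go right to kale.
  At kale: no left child.
  At kale: go right to poppy.
    poppy is a leaf — visit poppy.
  Visit kale.
Visit teak.
Full post-order sequence: bay, rye, mint, ash, elm, sage, fir, aster, daisy, moss, poppy, kale, teak.

ash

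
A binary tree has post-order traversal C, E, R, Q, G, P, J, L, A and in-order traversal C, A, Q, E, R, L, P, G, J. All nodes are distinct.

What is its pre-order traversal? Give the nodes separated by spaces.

A C L Q R E J P G

The last element of post-order is the root; it splits in-order into left and right subtrees.
Root A: left subtree has 1 node {C}, right has 7 {Q, E, R, L, P, G, J}.
  Root L: left subtree has 3 nodes {Q, E, R}, right has 3 {P, G, J}.
    Root Q: left subtree has 0 nodes { }, right has 2 {E, R}.
      Root R: left subtree has 1 node {E}, right has 0 { }.
    Root J: left subtree has 2 nodes {P, G}, right has 0 { }.
      Root P: left subtree has 0 nodes { }, right has 1 {G}.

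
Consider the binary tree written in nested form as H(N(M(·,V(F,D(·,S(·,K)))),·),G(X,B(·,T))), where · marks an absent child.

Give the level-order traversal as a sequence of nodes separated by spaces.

Level-order visits nodes level by level from the root, left to right within each level.
Level 0: H
Level 1: N, G
Level 2: M, X, B
Level 3: V, T
Level 4: F, D
Level 5: S
Level 6: K

H N G M X B V T F D S K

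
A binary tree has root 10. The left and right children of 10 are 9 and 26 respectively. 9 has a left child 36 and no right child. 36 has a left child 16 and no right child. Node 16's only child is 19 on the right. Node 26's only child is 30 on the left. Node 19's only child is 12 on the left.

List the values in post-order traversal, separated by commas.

Post-order visits the left subtree, then the right subtree, then the node.
At 10: go left to 9.
  At 9: go left to 36.
    At 36: go left to 16.
      At 16: no left child.
      At 16: go right to 19.
        At 19: go left to 12.
          12 is a leaf — visit 12.
        At 19: no right child.
        Visit 19.
      Visit 16.
    At 36: no right child.
    Visit 36.
  At 9: no right child.
  Visit 9.
At 10: go right to 26.
  At 26: go left to 30.
    30 is a leaf — visit 30.
  At 26: no right child.
  Visit 26.
Visit 10.

12, 19, 16, 36, 9, 30, 26, 10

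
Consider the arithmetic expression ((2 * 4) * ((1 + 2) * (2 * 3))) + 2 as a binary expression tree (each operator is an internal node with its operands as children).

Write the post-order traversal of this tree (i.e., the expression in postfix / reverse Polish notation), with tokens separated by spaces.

2 4 * 1 2 + 2 3 * * * 2 +

Post-order on an expression tree gives postfix notation: for each operator, emit left operand, right operand, then the operator.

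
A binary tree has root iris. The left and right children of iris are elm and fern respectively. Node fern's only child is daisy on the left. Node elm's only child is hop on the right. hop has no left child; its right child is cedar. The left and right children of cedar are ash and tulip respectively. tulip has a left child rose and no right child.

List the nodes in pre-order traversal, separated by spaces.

iris elm hop cedar ash tulip rose fern daisy

Pre-order visits the node, then its left subtree, then its right subtree.
Visit iris.
At iris: go left to elm.
  Visit elm.
  At elm: no left child.
  At elm: go right to hop.
    Visit hop.
    At hop: no left child.
    At hop: go right to cedar.
      Visit cedar.
      At cedar: go left to ash.
        ash is a leaf — visit ash.
      At cedar: go right to tulip.
        Visit tulip.
        At tulip: go left to rose.
          rose is a leaf — visit rose.
        At tulip: no right child.
At iris: go right to fern.
  Visit fern.
  At fern: go left to daisy.
    daisy is a leaf — visit daisy.
  At fern: no right child.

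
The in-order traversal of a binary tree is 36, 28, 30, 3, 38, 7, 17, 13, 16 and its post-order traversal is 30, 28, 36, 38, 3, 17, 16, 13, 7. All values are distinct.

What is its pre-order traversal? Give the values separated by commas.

The last element of post-order is the root; it splits in-order into left and right subtrees.
Root 7: left subtree has 5 nodes {36, 28, 30, 3, 38}, right has 3 {17, 13, 16}.
  Root 3: left subtree has 3 nodes {36, 28, 30}, right has 1 {38}.
    Root 36: left subtree has 0 nodes { }, right has 2 {28, 30}.
      Root 28: left subtree has 0 nodes { }, right has 1 {30}.
  Root 13: left subtree has 1 node {17}, right has 1 {16}.

7, 3, 36, 28, 30, 38, 13, 17, 16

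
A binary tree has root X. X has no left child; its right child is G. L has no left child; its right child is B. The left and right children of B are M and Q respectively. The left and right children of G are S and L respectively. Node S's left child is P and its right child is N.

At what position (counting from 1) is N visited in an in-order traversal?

4

In-order visits the left subtree, then the node, then the right subtree.
At X: no left child.
Visit X.
At X: go right to G.
  At G: go left to S.
    At S: go left to P.
      P is a leaf — visit P.
    Visit S.
    At S: go right to N.
      N is a leaf — visit N.
  Visit G.
  At G: go right to L.
    At L: no left child.
    Visit L.
    At L: go right to B.
      At B: go left to M.
        M is a leaf — visit M.
      Visit B.
      At B: go right to Q.
        Q is a leaf — visit Q.
Full in-order sequence: X, P, S, N, G, L, M, B, Q.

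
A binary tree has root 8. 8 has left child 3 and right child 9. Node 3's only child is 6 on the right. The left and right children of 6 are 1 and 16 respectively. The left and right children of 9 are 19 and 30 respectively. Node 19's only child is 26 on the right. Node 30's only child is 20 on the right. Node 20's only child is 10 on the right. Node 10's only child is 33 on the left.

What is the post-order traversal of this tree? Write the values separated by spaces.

1 16 6 3 26 19 33 10 20 30 9 8

Post-order visits the left subtree, then the right subtree, then the node.
At 8: go left to 3.
  At 3: no left child.
  At 3: go right to 6.
    At 6: go left to 1.
      1 is a leaf — visit 1.
    At 6: go right to 16.
      16 is a leaf — visit 16.
    Visit 6.
  Visit 3.
At 8: go right to 9.
  At 9: go left to 19.
    At 19: no left child.
    At 19: go right to 26.
      26 is a leaf — visit 26.
    Visit 19.
  At 9: go right to 30.
    At 30: no left child.
    At 30: go right to 20.
      At 20: no left child.
      At 20: go right to 10.
        At 10: go left to 33.
          33 is a leaf — visit 33.
        At 10: no right child.
        Visit 10.
      Visit 20.
    Visit 30.
  Visit 9.
Visit 8.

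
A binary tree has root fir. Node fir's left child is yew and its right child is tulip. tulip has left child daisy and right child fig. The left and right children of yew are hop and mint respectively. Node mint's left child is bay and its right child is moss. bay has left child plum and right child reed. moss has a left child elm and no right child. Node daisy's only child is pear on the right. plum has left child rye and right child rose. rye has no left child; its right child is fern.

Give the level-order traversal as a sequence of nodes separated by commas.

fir, yew, tulip, hop, mint, daisy, fig, bay, moss, pear, plum, reed, elm, rye, rose, fern

Level-order visits nodes level by level from the root, left to right within each level.
Level 0: fir
Level 1: yew, tulip
Level 2: hop, mint, daisy, fig
Level 3: bay, moss, pear
Level 4: plum, reed, elm
Level 5: rye, rose
Level 6: fern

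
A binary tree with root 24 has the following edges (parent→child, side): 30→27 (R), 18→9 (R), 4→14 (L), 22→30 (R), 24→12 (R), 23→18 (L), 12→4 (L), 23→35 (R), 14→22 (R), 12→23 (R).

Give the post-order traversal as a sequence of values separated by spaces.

27 30 22 14 4 9 18 35 23 12 24

Post-order visits the left subtree, then the right subtree, then the node.
At 24: no left child.
At 24: go right to 12.
  At 12: go left to 4.
    At 4: go left to 14.
      At 14: no left child.
      At 14: go right to 22.
        At 22: no left child.
        At 22: go right to 30.
          At 30: no left child.
          At 30: go right to 27.
            27 is a leaf — visit 27.
          Visit 30.
        Visit 22.
      Visit 14.
    At 4: no right child.
    Visit 4.
  At 12: go right to 23.
    At 23: go left to 18.
      At 18: no left child.
      At 18: go right to 9.
        9 is a leaf — visit 9.
      Visit 18.
    At 23: go right to 35.
      35 is a leaf — visit 35.
    Visit 23.
  Visit 12.
Visit 24.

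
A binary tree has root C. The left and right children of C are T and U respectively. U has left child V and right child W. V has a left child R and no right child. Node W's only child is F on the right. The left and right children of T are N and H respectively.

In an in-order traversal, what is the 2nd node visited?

In-order visits the left subtree, then the node, then the right subtree.
At C: go left to T.
  At T: go left to N.
    N is a leaf — visit N.
  Visit T.
  At T: go right to H.
    H is a leaf — visit H.
Visit C.
At C: go right to U.
  At U: go left to V.
    At V: go left to R.
      R is a leaf — visit R.
    Visit V.
    At V: no right child.
  Visit U.
  At U: go right to W.
    At W: no left child.
    Visit W.
    At W: go right to F.
      F is a leaf — visit F.
Full in-order sequence: N, T, H, C, R, V, U, W, F.

T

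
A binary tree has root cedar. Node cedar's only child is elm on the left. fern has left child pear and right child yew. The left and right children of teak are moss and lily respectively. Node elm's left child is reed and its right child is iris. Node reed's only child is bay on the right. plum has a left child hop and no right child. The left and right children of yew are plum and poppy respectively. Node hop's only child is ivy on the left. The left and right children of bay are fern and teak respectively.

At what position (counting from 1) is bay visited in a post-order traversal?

11

Post-order visits the left subtree, then the right subtree, then the node.
At cedar: go left to elm.
  At elm: go left to reed.
    At reed: no left child.
    At reed: go right to bay.
      At bay: go left to fern.
        At fern: go left to pear.
          pear is a leaf — visit pear.
        At fern: go right to yew.
          At yew: go left to plum.
            At plum: go left to hop.
              At hop: go left to ivy.
                ivy is a leaf — visit ivy.
              At hop: no right child.
              Visit hop.
            At plum: no right child.
            Visit plum.
          At yew: go right to poppy.
            poppy is a leaf — visit poppy.
          Visit yew.
        Visit fern.
      At bay: go right to teak.
        At teak: go left to moss.
          moss is a leaf — visit moss.
        At teak: go right to lily.
          lily is a leaf — visit lily.
        Visit teak.
      Visit bay.
    Visit reed.
  At elm: go right to iris.
    iris is a leaf — visit iris.
  Visit elm.
At cedar: no right child.
Visit cedar.
Full post-order sequence: pear, ivy, hop, plum, poppy, yew, fern, moss, lily, teak, bay, reed, iris, elm, cedar.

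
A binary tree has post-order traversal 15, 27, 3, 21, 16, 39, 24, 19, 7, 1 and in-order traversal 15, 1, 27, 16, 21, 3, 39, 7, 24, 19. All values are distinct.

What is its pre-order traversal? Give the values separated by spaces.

1 15 7 39 16 27 21 3 19 24

The last element of post-order is the root; it splits in-order into left and right subtrees.
Root 1: left subtree has 1 node {15}, right has 8 {27, 16, 21, 3, 39, 7, 24, 19}.
  Root 7: left subtree has 5 nodes {27, 16, 21, 3, 39}, right has 2 {24, 19}.
    Root 39: left subtree has 4 nodes {27, 16, 21, 3}, right has 0 { }.
      Root 16: left subtree has 1 node {27}, right has 2 {21, 3}.
        Root 21: left subtree has 0 nodes { }, right has 1 {3}.
    Root 19: left subtree has 1 node {24}, right has 0 { }.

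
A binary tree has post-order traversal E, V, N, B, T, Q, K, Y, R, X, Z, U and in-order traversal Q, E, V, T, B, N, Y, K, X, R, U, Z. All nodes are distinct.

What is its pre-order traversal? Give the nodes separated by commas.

U, X, Y, Q, T, V, E, B, N, K, R, Z

The last element of post-order is the root; it splits in-order into left and right subtrees.
Root U: left subtree has 10 nodes {Q, E, V, T, B, N, Y, K, X, R}, right has 1 {Z}.
  Root X: left subtree has 8 nodes {Q, E, V, T, B, N, Y, K}, right has 1 {R}.
    Root Y: left subtree has 6 nodes {Q, E, V, T, B, N}, right has 1 {K}.
      Root Q: left subtree has 0 nodes { }, right has 5 {E, V, T, B, N}.
        Root T: left subtree has 2 nodes {E, V}, right has 2 {B, N}.
          Root V: left subtree has 1 node {E}, right has 0 { }.
          Root B: left subtree has 0 nodes { }, right has 1 {N}.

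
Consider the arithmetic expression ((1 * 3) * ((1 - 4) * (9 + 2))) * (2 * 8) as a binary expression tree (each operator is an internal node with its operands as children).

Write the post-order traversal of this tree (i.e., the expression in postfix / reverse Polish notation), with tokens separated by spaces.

1 3 * 1 4 - 9 2 + * * 2 8 * *

Post-order on an expression tree gives postfix notation: for each operator, emit left operand, right operand, then the operator.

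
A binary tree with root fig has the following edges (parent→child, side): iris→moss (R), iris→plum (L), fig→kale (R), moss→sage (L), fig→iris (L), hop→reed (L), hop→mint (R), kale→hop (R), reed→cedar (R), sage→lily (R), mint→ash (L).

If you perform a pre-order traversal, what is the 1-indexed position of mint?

11

Pre-order visits the node, then its left subtree, then its right subtree.
Visit fig.
At fig: go left to iris.
  Visit iris.
  At iris: go left to plum.
    plum is a leaf — visit plum.
  At iris: go right to moss.
    Visit moss.
    At moss: go left to sage.
      Visit sage.
      At sage: no left child.
      At sage: go right to lily.
        lily is a leaf — visit lily.
    At moss: no right child.
At fig: go right to kale.
  Visit kale.
  At kale: no left child.
  At kale: go right to hop.
    Visit hop.
    At hop: go left to reed.
      Visit reed.
      At reed: no left child.
      At reed: go right to cedar.
        cedar is a leaf — visit cedar.
    At hop: go right to mint.
      Visit mint.
      At mint: go left to ash.
        ash is a leaf — visit ash.
      At mint: no right child.
Full pre-order sequence: fig, iris, plum, moss, sage, lily, kale, hop, reed, cedar, mint, ash.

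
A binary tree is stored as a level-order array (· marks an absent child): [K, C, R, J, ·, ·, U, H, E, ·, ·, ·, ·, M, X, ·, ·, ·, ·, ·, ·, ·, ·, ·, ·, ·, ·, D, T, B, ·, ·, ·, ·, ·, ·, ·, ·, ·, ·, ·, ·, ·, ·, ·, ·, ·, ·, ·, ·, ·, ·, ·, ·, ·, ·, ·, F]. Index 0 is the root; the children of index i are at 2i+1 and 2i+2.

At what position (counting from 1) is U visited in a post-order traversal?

Post-order visits the left subtree, then the right subtree, then the node.
At K: go left to C.
  At C: go left to J.
    At J: go left to H.
      H is a leaf — visit H.
    At J: go right to E.
      E is a leaf — visit E.
    Visit J.
  At C: no right child.
  Visit C.
At K: go right to R.
  At R: no left child.
  At R: go right to U.
    At U: go left to M.
      At M: go left to D.
        D is a leaf — visit D.
      At M: go right to T.
        At T: go left to F.
          F is a leaf — visit F.
        At T: no right child.
        Visit T.
      Visit M.
    At U: go right to X.
      At X: go left to B.
        B is a leaf — visit B.
      At X: no right child.
      Visit X.
    Visit U.
  Visit R.
Visit K.
Full post-order sequence: H, E, J, C, D, F, T, M, B, X, U, R, K.

11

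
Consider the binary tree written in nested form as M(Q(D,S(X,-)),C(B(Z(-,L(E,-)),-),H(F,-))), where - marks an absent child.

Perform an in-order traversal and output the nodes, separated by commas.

In-order visits the left subtree, then the node, then the right subtree.
At M: go left to Q.
  At Q: go left to D.
    D is a leaf — visit D.
  Visit Q.
  At Q: go right to S.
    At S: go left to X.
      X is a leaf — visit X.
    Visit S.
    At S: no right child.
Visit M.
At M: go right to C.
  At C: go left to B.
    At B: go left to Z.
      At Z: no left child.
      Visit Z.
      At Z: go right to L.
        At L: go left to E.
          E is a leaf — visit E.
        Visit L.
        At L: no right child.
    Visit B.
    At B: no right child.
  Visit C.
  At C: go right to H.
    At H: go left to F.
      F is a leaf — visit F.
    Visit H.
    At H: no right child.

D, Q, X, S, M, Z, E, L, B, C, F, H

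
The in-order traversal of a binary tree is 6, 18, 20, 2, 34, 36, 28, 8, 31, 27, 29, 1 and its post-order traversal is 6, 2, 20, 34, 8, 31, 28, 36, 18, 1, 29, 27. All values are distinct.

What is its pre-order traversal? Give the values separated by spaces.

27 18 6 36 34 20 2 28 31 8 29 1

The last element of post-order is the root; it splits in-order into left and right subtrees.
Root 27: left subtree has 9 nodes {6, 18, 20, 2, 34, 36, 28, 8, 31}, right has 2 {29, 1}.
  Root 18: left subtree has 1 node {6}, right has 7 {20, 2, 34, 36, 28, 8, 31}.
    Root 36: left subtree has 3 nodes {20, 2, 34}, right has 3 {28, 8, 31}.
      Root 34: left subtree has 2 nodes {20, 2}, right has 0 { }.
        Root 20: left subtree has 0 nodes { }, right has 1 {2}.
      Root 28: left subtree has 0 nodes { }, right has 2 {8, 31}.
        Root 31: left subtree has 1 node {8}, right has 0 { }.
  Root 29: left subtree has 0 nodes { }, right has 1 {1}.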